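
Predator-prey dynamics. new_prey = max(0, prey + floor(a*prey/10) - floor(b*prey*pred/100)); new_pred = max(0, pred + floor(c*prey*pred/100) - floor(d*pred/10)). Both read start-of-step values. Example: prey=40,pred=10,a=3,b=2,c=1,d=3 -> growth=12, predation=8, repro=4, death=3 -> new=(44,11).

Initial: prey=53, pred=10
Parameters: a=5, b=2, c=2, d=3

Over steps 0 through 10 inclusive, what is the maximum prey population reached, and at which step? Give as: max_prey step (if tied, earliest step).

Answer: 80 2

Derivation:
Step 1: prey: 53+26-10=69; pred: 10+10-3=17
Step 2: prey: 69+34-23=80; pred: 17+23-5=35
Step 3: prey: 80+40-56=64; pred: 35+56-10=81
Step 4: prey: 64+32-103=0; pred: 81+103-24=160
Step 5: prey: 0+0-0=0; pred: 160+0-48=112
Step 6: prey: 0+0-0=0; pred: 112+0-33=79
Step 7: prey: 0+0-0=0; pred: 79+0-23=56
Step 8: prey: 0+0-0=0; pred: 56+0-16=40
Step 9: prey: 0+0-0=0; pred: 40+0-12=28
Step 10: prey: 0+0-0=0; pred: 28+0-8=20
Max prey = 80 at step 2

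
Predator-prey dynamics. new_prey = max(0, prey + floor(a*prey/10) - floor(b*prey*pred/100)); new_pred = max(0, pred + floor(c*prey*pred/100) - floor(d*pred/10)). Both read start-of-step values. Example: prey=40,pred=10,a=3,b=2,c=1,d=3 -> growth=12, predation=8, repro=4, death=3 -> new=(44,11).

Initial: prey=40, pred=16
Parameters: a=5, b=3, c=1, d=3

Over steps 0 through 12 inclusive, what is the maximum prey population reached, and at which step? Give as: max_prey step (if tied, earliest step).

Step 1: prey: 40+20-19=41; pred: 16+6-4=18
Step 2: prey: 41+20-22=39; pred: 18+7-5=20
Step 3: prey: 39+19-23=35; pred: 20+7-6=21
Step 4: prey: 35+17-22=30; pred: 21+7-6=22
Step 5: prey: 30+15-19=26; pred: 22+6-6=22
Step 6: prey: 26+13-17=22; pred: 22+5-6=21
Step 7: prey: 22+11-13=20; pred: 21+4-6=19
Step 8: prey: 20+10-11=19; pred: 19+3-5=17
Step 9: prey: 19+9-9=19; pred: 17+3-5=15
Step 10: prey: 19+9-8=20; pred: 15+2-4=13
Step 11: prey: 20+10-7=23; pred: 13+2-3=12
Step 12: prey: 23+11-8=26; pred: 12+2-3=11
Max prey = 41 at step 1

Answer: 41 1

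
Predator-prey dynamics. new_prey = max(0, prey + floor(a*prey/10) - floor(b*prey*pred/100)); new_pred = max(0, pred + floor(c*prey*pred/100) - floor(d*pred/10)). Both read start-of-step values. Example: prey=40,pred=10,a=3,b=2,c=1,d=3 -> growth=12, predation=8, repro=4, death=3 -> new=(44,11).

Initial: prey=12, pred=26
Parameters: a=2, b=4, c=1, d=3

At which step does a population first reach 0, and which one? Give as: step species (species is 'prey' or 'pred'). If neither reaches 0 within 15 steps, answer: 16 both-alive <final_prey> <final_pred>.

Step 1: prey: 12+2-12=2; pred: 26+3-7=22
Step 2: prey: 2+0-1=1; pred: 22+0-6=16
Step 3: prey: 1+0-0=1; pred: 16+0-4=12
Step 4: prey: 1+0-0=1; pred: 12+0-3=9
Step 5: prey: 1+0-0=1; pred: 9+0-2=7
Step 6: prey: 1+0-0=1; pred: 7+0-2=5
Step 7: prey: 1+0-0=1; pred: 5+0-1=4
Step 8: prey: 1+0-0=1; pred: 4+0-1=3
Step 9: prey: 1+0-0=1; pred: 3+0-0=3
Steps 10-15: state stable at prey=1, pred=3 (no change)
No extinction within 15 steps

Answer: 16 both-alive 1 3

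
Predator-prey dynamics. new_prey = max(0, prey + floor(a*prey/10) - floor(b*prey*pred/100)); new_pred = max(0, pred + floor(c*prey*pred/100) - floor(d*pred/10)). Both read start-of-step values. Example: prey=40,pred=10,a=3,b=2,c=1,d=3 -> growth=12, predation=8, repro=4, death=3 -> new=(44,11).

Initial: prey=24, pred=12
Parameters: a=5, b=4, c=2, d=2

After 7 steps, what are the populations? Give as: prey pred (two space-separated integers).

Step 1: prey: 24+12-11=25; pred: 12+5-2=15
Step 2: prey: 25+12-15=22; pred: 15+7-3=19
Step 3: prey: 22+11-16=17; pred: 19+8-3=24
Step 4: prey: 17+8-16=9; pred: 24+8-4=28
Step 5: prey: 9+4-10=3; pred: 28+5-5=28
Step 6: prey: 3+1-3=1; pred: 28+1-5=24
Step 7: prey: 1+0-0=1; pred: 24+0-4=20

Answer: 1 20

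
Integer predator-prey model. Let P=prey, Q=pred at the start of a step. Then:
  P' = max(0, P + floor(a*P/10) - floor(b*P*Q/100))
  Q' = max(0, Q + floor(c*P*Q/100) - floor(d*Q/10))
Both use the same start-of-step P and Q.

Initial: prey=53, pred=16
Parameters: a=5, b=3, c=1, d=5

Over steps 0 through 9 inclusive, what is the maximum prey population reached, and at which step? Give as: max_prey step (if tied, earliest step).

Answer: 60 4

Derivation:
Step 1: prey: 53+26-25=54; pred: 16+8-8=16
Step 2: prey: 54+27-25=56; pred: 16+8-8=16
Step 3: prey: 56+28-26=58; pred: 16+8-8=16
Step 4: prey: 58+29-27=60; pred: 16+9-8=17
Step 5: prey: 60+30-30=60; pred: 17+10-8=19
Step 6: prey: 60+30-34=56; pred: 19+11-9=21
Step 7: prey: 56+28-35=49; pred: 21+11-10=22
Step 8: prey: 49+24-32=41; pred: 22+10-11=21
Step 9: prey: 41+20-25=36; pred: 21+8-10=19
Max prey = 60 at step 4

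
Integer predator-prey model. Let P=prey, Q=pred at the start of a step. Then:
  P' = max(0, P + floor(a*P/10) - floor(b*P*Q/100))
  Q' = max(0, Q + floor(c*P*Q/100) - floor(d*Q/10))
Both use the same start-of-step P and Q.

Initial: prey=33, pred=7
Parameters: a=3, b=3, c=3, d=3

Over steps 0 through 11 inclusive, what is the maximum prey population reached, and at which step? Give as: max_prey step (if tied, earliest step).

Answer: 36 1

Derivation:
Step 1: prey: 33+9-6=36; pred: 7+6-2=11
Step 2: prey: 36+10-11=35; pred: 11+11-3=19
Step 3: prey: 35+10-19=26; pred: 19+19-5=33
Step 4: prey: 26+7-25=8; pred: 33+25-9=49
Step 5: prey: 8+2-11=0; pred: 49+11-14=46
Step 6: prey: 0+0-0=0; pred: 46+0-13=33
Step 7: prey: 0+0-0=0; pred: 33+0-9=24
Step 8: prey: 0+0-0=0; pred: 24+0-7=17
Step 9: prey: 0+0-0=0; pred: 17+0-5=12
Step 10: prey: 0+0-0=0; pred: 12+0-3=9
Step 11: prey: 0+0-0=0; pred: 9+0-2=7
Max prey = 36 at step 1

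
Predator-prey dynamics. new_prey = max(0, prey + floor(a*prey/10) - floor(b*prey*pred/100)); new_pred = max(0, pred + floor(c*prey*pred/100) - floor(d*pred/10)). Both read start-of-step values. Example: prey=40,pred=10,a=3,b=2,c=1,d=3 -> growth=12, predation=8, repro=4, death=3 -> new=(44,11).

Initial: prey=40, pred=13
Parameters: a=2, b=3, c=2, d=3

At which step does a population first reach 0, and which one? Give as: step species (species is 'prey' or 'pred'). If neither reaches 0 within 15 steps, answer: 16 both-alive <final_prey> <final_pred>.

Answer: 16 both-alive 1 3

Derivation:
Step 1: prey: 40+8-15=33; pred: 13+10-3=20
Step 2: prey: 33+6-19=20; pred: 20+13-6=27
Step 3: prey: 20+4-16=8; pred: 27+10-8=29
Step 4: prey: 8+1-6=3; pred: 29+4-8=25
Step 5: prey: 3+0-2=1; pred: 25+1-7=19
Step 6: prey: 1+0-0=1; pred: 19+0-5=14
Step 7: prey: 1+0-0=1; pred: 14+0-4=10
Step 8: prey: 1+0-0=1; pred: 10+0-3=7
Step 9: prey: 1+0-0=1; pred: 7+0-2=5
Step 10: prey: 1+0-0=1; pred: 5+0-1=4
Step 11: prey: 1+0-0=1; pred: 4+0-1=3
Step 12: prey: 1+0-0=1; pred: 3+0-0=3
Steps 13-15: state stable at prey=1, pred=3 (no change)
No extinction within 15 steps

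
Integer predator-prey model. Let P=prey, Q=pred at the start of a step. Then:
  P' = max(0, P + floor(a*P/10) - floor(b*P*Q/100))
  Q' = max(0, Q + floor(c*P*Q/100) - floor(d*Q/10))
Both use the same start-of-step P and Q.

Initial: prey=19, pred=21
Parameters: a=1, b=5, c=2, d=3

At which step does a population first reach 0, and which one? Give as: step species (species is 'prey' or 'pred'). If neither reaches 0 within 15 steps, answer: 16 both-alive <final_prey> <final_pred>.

Answer: 2 prey

Derivation:
Step 1: prey: 19+1-19=1; pred: 21+7-6=22
Step 2: prey: 1+0-1=0; pred: 22+0-6=16
First extinction: prey at step 2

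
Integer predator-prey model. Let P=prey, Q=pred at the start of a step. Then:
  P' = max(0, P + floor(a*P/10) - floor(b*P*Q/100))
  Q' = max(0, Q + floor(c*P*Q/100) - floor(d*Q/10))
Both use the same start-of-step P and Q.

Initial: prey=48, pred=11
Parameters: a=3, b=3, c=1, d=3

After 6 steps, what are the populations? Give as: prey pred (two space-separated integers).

Answer: 15 17

Derivation:
Step 1: prey: 48+14-15=47; pred: 11+5-3=13
Step 2: prey: 47+14-18=43; pred: 13+6-3=16
Step 3: prey: 43+12-20=35; pred: 16+6-4=18
Step 4: prey: 35+10-18=27; pred: 18+6-5=19
Step 5: prey: 27+8-15=20; pred: 19+5-5=19
Step 6: prey: 20+6-11=15; pred: 19+3-5=17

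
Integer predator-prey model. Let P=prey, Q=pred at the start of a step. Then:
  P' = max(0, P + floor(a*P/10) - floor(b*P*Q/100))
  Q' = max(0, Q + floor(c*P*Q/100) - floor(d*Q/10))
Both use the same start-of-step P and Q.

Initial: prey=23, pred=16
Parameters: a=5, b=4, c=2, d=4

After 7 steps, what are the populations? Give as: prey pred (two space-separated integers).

Answer: 14 8

Derivation:
Step 1: prey: 23+11-14=20; pred: 16+7-6=17
Step 2: prey: 20+10-13=17; pred: 17+6-6=17
Step 3: prey: 17+8-11=14; pred: 17+5-6=16
Step 4: prey: 14+7-8=13; pred: 16+4-6=14
Step 5: prey: 13+6-7=12; pred: 14+3-5=12
Step 6: prey: 12+6-5=13; pred: 12+2-4=10
Step 7: prey: 13+6-5=14; pred: 10+2-4=8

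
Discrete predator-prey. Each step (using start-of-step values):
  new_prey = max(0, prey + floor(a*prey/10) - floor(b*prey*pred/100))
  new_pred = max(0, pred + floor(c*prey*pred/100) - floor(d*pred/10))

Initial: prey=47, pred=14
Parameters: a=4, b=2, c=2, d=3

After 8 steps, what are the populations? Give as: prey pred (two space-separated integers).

Step 1: prey: 47+18-13=52; pred: 14+13-4=23
Step 2: prey: 52+20-23=49; pred: 23+23-6=40
Step 3: prey: 49+19-39=29; pred: 40+39-12=67
Step 4: prey: 29+11-38=2; pred: 67+38-20=85
Step 5: prey: 2+0-3=0; pred: 85+3-25=63
Step 6: prey: 0+0-0=0; pred: 63+0-18=45
Step 7: prey: 0+0-0=0; pred: 45+0-13=32
Step 8: prey: 0+0-0=0; pred: 32+0-9=23

Answer: 0 23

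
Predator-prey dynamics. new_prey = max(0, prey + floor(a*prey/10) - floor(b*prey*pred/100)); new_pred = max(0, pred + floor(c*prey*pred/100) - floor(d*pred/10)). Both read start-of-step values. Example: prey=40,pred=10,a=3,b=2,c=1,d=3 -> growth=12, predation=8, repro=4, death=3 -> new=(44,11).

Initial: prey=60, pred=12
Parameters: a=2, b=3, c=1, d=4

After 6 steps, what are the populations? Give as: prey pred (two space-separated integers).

Step 1: prey: 60+12-21=51; pred: 12+7-4=15
Step 2: prey: 51+10-22=39; pred: 15+7-6=16
Step 3: prey: 39+7-18=28; pred: 16+6-6=16
Step 4: prey: 28+5-13=20; pred: 16+4-6=14
Step 5: prey: 20+4-8=16; pred: 14+2-5=11
Step 6: prey: 16+3-5=14; pred: 11+1-4=8

Answer: 14 8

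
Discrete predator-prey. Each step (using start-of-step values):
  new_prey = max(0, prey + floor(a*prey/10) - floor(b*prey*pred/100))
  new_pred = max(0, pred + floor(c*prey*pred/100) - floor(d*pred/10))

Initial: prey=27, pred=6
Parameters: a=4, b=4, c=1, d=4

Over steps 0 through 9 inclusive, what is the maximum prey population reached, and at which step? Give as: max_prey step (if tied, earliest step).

Step 1: prey: 27+10-6=31; pred: 6+1-2=5
Step 2: prey: 31+12-6=37; pred: 5+1-2=4
Step 3: prey: 37+14-5=46; pred: 4+1-1=4
Step 4: prey: 46+18-7=57; pred: 4+1-1=4
Step 5: prey: 57+22-9=70; pred: 4+2-1=5
Step 6: prey: 70+28-14=84; pred: 5+3-2=6
Step 7: prey: 84+33-20=97; pred: 6+5-2=9
Step 8: prey: 97+38-34=101; pred: 9+8-3=14
Step 9: prey: 101+40-56=85; pred: 14+14-5=23
Max prey = 101 at step 8

Answer: 101 8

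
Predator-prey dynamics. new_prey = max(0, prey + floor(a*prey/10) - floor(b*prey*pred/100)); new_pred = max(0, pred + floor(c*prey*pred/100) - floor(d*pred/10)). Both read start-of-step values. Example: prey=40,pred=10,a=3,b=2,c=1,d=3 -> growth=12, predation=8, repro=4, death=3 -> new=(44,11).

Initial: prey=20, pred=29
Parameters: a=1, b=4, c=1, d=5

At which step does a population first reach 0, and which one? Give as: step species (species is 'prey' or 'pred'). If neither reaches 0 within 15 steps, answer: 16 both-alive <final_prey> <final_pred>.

Answer: 1 prey

Derivation:
Step 1: prey: 20+2-23=0; pred: 29+5-14=20
First extinction: prey at step 1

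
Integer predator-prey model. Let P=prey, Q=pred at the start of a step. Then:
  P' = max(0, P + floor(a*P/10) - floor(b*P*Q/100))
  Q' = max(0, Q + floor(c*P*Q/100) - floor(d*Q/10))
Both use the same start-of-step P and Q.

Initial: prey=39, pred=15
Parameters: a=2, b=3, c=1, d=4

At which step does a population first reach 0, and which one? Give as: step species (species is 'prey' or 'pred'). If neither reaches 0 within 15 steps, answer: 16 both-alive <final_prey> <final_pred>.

Answer: 16 both-alive 53 2

Derivation:
Step 1: prey: 39+7-17=29; pred: 15+5-6=14
Step 2: prey: 29+5-12=22; pred: 14+4-5=13
Step 3: prey: 22+4-8=18; pred: 13+2-5=10
Step 4: prey: 18+3-5=16; pred: 10+1-4=7
Step 5: prey: 16+3-3=16; pred: 7+1-2=6
Step 6: prey: 16+3-2=17; pred: 6+0-2=4
Step 7: prey: 17+3-2=18; pred: 4+0-1=3
Step 8: prey: 18+3-1=20; pred: 3+0-1=2
Step 9: prey: 20+4-1=23; pred: 2+0-0=2
Step 10: prey: 23+4-1=26; pred: 2+0-0=2
Step 11: prey: 26+5-1=30; pred: 2+0-0=2
Step 12: prey: 30+6-1=35; pred: 2+0-0=2
Step 13: prey: 35+7-2=40; pred: 2+0-0=2
Step 14: prey: 40+8-2=46; pred: 2+0-0=2
Step 15: prey: 46+9-2=53; pred: 2+0-0=2
No extinction within 15 steps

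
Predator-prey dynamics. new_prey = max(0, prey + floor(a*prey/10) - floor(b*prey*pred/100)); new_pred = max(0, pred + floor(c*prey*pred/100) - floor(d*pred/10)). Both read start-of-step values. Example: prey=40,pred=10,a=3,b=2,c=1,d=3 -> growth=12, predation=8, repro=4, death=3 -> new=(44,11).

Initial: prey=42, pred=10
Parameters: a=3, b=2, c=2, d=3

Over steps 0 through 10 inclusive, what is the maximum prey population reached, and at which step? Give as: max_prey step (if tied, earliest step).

Step 1: prey: 42+12-8=46; pred: 10+8-3=15
Step 2: prey: 46+13-13=46; pred: 15+13-4=24
Step 3: prey: 46+13-22=37; pred: 24+22-7=39
Step 4: prey: 37+11-28=20; pred: 39+28-11=56
Step 5: prey: 20+6-22=4; pred: 56+22-16=62
Step 6: prey: 4+1-4=1; pred: 62+4-18=48
Step 7: prey: 1+0-0=1; pred: 48+0-14=34
Step 8: prey: 1+0-0=1; pred: 34+0-10=24
Step 9: prey: 1+0-0=1; pred: 24+0-7=17
Step 10: prey: 1+0-0=1; pred: 17+0-5=12
Max prey = 46 at step 1

Answer: 46 1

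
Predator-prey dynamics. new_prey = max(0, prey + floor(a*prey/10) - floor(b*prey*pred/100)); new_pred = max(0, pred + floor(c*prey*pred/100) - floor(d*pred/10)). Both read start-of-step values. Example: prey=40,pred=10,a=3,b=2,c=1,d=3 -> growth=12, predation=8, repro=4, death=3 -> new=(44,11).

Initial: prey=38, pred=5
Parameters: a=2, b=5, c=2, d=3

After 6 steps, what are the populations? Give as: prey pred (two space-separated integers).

Step 1: prey: 38+7-9=36; pred: 5+3-1=7
Step 2: prey: 36+7-12=31; pred: 7+5-2=10
Step 3: prey: 31+6-15=22; pred: 10+6-3=13
Step 4: prey: 22+4-14=12; pred: 13+5-3=15
Step 5: prey: 12+2-9=5; pred: 15+3-4=14
Step 6: prey: 5+1-3=3; pred: 14+1-4=11

Answer: 3 11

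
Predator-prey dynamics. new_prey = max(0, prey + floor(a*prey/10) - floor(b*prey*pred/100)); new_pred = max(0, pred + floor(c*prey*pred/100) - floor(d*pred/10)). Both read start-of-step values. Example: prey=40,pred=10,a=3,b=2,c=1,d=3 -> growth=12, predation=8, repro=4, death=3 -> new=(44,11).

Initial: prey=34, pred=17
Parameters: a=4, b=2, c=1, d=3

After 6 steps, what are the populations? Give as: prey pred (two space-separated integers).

Answer: 38 26

Derivation:
Step 1: prey: 34+13-11=36; pred: 17+5-5=17
Step 2: prey: 36+14-12=38; pred: 17+6-5=18
Step 3: prey: 38+15-13=40; pred: 18+6-5=19
Step 4: prey: 40+16-15=41; pred: 19+7-5=21
Step 5: prey: 41+16-17=40; pred: 21+8-6=23
Step 6: prey: 40+16-18=38; pred: 23+9-6=26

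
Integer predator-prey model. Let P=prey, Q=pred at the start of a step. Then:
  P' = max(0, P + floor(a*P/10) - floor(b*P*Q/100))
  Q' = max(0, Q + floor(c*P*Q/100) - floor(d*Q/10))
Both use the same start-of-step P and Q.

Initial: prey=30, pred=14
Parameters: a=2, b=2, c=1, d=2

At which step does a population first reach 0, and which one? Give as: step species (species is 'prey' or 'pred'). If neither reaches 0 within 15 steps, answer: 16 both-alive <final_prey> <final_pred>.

Step 1: prey: 30+6-8=28; pred: 14+4-2=16
Step 2: prey: 28+5-8=25; pred: 16+4-3=17
Step 3: prey: 25+5-8=22; pred: 17+4-3=18
Step 4: prey: 22+4-7=19; pred: 18+3-3=18
Step 5: prey: 19+3-6=16; pred: 18+3-3=18
Step 6: prey: 16+3-5=14; pred: 18+2-3=17
Step 7: prey: 14+2-4=12; pred: 17+2-3=16
Step 8: prey: 12+2-3=11; pred: 16+1-3=14
Step 9: prey: 11+2-3=10; pred: 14+1-2=13
Step 10: prey: 10+2-2=10; pred: 13+1-2=12
Step 11: prey: 10+2-2=10; pred: 12+1-2=11
Step 12: prey: 10+2-2=10; pred: 11+1-2=10
Step 13: prey: 10+2-2=10; pred: 10+1-2=9
Step 14: prey: 10+2-1=11; pred: 9+0-1=8
Step 15: prey: 11+2-1=12; pred: 8+0-1=7
No extinction within 15 steps

Answer: 16 both-alive 12 7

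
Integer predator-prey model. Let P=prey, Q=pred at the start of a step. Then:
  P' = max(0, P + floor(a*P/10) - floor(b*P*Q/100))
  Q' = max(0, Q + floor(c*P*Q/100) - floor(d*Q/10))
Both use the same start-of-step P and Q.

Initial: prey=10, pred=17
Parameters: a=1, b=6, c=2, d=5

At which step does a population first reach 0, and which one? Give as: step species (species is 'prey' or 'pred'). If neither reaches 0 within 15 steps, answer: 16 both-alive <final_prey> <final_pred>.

Step 1: prey: 10+1-10=1; pred: 17+3-8=12
Step 2: prey: 1+0-0=1; pred: 12+0-6=6
Step 3: prey: 1+0-0=1; pred: 6+0-3=3
Step 4: prey: 1+0-0=1; pred: 3+0-1=2
Step 5: prey: 1+0-0=1; pred: 2+0-1=1
Step 6: prey: 1+0-0=1; pred: 1+0-0=1
Steps 7-15: state stable at prey=1, pred=1 (no change)
No extinction within 15 steps

Answer: 16 both-alive 1 1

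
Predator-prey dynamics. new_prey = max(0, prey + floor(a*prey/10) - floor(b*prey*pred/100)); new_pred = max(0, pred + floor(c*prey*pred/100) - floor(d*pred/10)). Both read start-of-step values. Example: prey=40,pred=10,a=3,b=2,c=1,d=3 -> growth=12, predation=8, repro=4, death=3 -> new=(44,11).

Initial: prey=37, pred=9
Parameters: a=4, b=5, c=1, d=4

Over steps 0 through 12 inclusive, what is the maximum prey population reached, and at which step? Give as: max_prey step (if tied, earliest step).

Step 1: prey: 37+14-16=35; pred: 9+3-3=9
Step 2: prey: 35+14-15=34; pred: 9+3-3=9
Step 3: prey: 34+13-15=32; pred: 9+3-3=9
Step 4: prey: 32+12-14=30; pred: 9+2-3=8
Step 5: prey: 30+12-12=30; pred: 8+2-3=7
Step 6: prey: 30+12-10=32; pred: 7+2-2=7
Step 7: prey: 32+12-11=33; pred: 7+2-2=7
Step 8: prey: 33+13-11=35; pred: 7+2-2=7
Step 9: prey: 35+14-12=37; pred: 7+2-2=7
Step 10: prey: 37+14-12=39; pred: 7+2-2=7
Step 11: prey: 39+15-13=41; pred: 7+2-2=7
Step 12: prey: 41+16-14=43; pred: 7+2-2=7
Max prey = 43 at step 12

Answer: 43 12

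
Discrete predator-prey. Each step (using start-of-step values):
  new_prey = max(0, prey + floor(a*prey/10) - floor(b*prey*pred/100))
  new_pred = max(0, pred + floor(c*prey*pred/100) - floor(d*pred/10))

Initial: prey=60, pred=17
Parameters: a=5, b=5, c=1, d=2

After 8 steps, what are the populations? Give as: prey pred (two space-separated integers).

Step 1: prey: 60+30-51=39; pred: 17+10-3=24
Step 2: prey: 39+19-46=12; pred: 24+9-4=29
Step 3: prey: 12+6-17=1; pred: 29+3-5=27
Step 4: prey: 1+0-1=0; pred: 27+0-5=22
Step 5: prey: 0+0-0=0; pred: 22+0-4=18
Step 6: prey: 0+0-0=0; pred: 18+0-3=15
Step 7: prey: 0+0-0=0; pred: 15+0-3=12
Step 8: prey: 0+0-0=0; pred: 12+0-2=10

Answer: 0 10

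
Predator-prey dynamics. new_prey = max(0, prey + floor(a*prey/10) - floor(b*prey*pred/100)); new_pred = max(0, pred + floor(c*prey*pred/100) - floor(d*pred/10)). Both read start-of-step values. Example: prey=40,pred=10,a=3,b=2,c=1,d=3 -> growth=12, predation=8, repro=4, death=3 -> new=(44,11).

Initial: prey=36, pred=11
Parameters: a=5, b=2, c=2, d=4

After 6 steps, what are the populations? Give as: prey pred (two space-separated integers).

Step 1: prey: 36+18-7=47; pred: 11+7-4=14
Step 2: prey: 47+23-13=57; pred: 14+13-5=22
Step 3: prey: 57+28-25=60; pred: 22+25-8=39
Step 4: prey: 60+30-46=44; pred: 39+46-15=70
Step 5: prey: 44+22-61=5; pred: 70+61-28=103
Step 6: prey: 5+2-10=0; pred: 103+10-41=72

Answer: 0 72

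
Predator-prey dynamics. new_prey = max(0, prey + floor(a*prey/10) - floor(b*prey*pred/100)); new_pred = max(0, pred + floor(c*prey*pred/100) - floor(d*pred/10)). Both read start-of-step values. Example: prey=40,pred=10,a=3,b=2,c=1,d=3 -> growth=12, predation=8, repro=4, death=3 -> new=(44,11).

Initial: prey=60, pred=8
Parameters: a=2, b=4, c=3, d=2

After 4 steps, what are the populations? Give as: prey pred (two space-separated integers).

Answer: 0 55

Derivation:
Step 1: prey: 60+12-19=53; pred: 8+14-1=21
Step 2: prey: 53+10-44=19; pred: 21+33-4=50
Step 3: prey: 19+3-38=0; pred: 50+28-10=68
Step 4: prey: 0+0-0=0; pred: 68+0-13=55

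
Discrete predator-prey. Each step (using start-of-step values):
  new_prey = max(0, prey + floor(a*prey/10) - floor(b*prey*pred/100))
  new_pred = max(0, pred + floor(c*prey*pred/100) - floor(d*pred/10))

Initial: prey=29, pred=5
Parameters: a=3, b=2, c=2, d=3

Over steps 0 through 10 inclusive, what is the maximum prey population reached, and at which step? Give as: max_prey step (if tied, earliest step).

Step 1: prey: 29+8-2=35; pred: 5+2-1=6
Step 2: prey: 35+10-4=41; pred: 6+4-1=9
Step 3: prey: 41+12-7=46; pred: 9+7-2=14
Step 4: prey: 46+13-12=47; pred: 14+12-4=22
Step 5: prey: 47+14-20=41; pred: 22+20-6=36
Step 6: prey: 41+12-29=24; pred: 36+29-10=55
Step 7: prey: 24+7-26=5; pred: 55+26-16=65
Step 8: prey: 5+1-6=0; pred: 65+6-19=52
Step 9: prey: 0+0-0=0; pred: 52+0-15=37
Step 10: prey: 0+0-0=0; pred: 37+0-11=26
Max prey = 47 at step 4

Answer: 47 4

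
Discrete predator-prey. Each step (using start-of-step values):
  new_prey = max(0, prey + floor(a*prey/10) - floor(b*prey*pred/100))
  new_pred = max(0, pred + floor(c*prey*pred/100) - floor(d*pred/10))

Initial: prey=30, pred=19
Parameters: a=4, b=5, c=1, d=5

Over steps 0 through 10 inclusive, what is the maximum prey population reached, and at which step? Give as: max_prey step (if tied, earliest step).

Answer: 48 10

Derivation:
Step 1: prey: 30+12-28=14; pred: 19+5-9=15
Step 2: prey: 14+5-10=9; pred: 15+2-7=10
Step 3: prey: 9+3-4=8; pred: 10+0-5=5
Step 4: prey: 8+3-2=9; pred: 5+0-2=3
Step 5: prey: 9+3-1=11; pred: 3+0-1=2
Step 6: prey: 11+4-1=14; pred: 2+0-1=1
Step 7: prey: 14+5-0=19; pred: 1+0-0=1
Step 8: prey: 19+7-0=26; pred: 1+0-0=1
Step 9: prey: 26+10-1=35; pred: 1+0-0=1
Step 10: prey: 35+14-1=48; pred: 1+0-0=1
Max prey = 48 at step 10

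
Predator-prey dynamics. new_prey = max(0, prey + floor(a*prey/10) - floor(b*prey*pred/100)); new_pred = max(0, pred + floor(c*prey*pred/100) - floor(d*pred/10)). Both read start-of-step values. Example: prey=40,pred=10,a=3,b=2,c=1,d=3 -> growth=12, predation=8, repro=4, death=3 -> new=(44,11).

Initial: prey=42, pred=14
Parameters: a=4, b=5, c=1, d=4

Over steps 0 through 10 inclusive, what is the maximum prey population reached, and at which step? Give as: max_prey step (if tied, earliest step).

Step 1: prey: 42+16-29=29; pred: 14+5-5=14
Step 2: prey: 29+11-20=20; pred: 14+4-5=13
Step 3: prey: 20+8-13=15; pred: 13+2-5=10
Step 4: prey: 15+6-7=14; pred: 10+1-4=7
Step 5: prey: 14+5-4=15; pred: 7+0-2=5
Step 6: prey: 15+6-3=18; pred: 5+0-2=3
Step 7: prey: 18+7-2=23; pred: 3+0-1=2
Step 8: prey: 23+9-2=30; pred: 2+0-0=2
Step 9: prey: 30+12-3=39; pred: 2+0-0=2
Step 10: prey: 39+15-3=51; pred: 2+0-0=2
Max prey = 51 at step 10

Answer: 51 10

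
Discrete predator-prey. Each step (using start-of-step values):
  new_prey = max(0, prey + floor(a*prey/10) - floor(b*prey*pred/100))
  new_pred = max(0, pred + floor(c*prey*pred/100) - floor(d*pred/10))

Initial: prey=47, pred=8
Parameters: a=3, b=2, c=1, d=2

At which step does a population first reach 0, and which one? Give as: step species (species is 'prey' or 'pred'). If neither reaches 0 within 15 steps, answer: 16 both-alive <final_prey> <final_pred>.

Answer: 16 both-alive 1 11

Derivation:
Step 1: prey: 47+14-7=54; pred: 8+3-1=10
Step 2: prey: 54+16-10=60; pred: 10+5-2=13
Step 3: prey: 60+18-15=63; pred: 13+7-2=18
Step 4: prey: 63+18-22=59; pred: 18+11-3=26
Step 5: prey: 59+17-30=46; pred: 26+15-5=36
Step 6: prey: 46+13-33=26; pred: 36+16-7=45
Step 7: prey: 26+7-23=10; pred: 45+11-9=47
Step 8: prey: 10+3-9=4; pred: 47+4-9=42
Step 9: prey: 4+1-3=2; pred: 42+1-8=35
Step 10: prey: 2+0-1=1; pred: 35+0-7=28
Step 11: prey: 1+0-0=1; pred: 28+0-5=23
Step 12: prey: 1+0-0=1; pred: 23+0-4=19
Step 13: prey: 1+0-0=1; pred: 19+0-3=16
Step 14: prey: 1+0-0=1; pred: 16+0-3=13
Step 15: prey: 1+0-0=1; pred: 13+0-2=11
No extinction within 15 steps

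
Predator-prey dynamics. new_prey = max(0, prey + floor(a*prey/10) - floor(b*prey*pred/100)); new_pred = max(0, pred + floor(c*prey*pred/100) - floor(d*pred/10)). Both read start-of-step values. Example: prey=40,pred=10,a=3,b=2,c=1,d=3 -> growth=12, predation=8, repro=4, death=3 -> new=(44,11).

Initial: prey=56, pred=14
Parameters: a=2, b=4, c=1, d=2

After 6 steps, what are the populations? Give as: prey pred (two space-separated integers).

Answer: 1 12

Derivation:
Step 1: prey: 56+11-31=36; pred: 14+7-2=19
Step 2: prey: 36+7-27=16; pred: 19+6-3=22
Step 3: prey: 16+3-14=5; pred: 22+3-4=21
Step 4: prey: 5+1-4=2; pred: 21+1-4=18
Step 5: prey: 2+0-1=1; pred: 18+0-3=15
Step 6: prey: 1+0-0=1; pred: 15+0-3=12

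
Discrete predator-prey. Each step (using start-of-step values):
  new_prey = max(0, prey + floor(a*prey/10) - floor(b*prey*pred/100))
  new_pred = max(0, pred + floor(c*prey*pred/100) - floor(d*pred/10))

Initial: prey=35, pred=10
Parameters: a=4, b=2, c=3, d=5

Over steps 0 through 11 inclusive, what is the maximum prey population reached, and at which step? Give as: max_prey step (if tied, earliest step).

Step 1: prey: 35+14-7=42; pred: 10+10-5=15
Step 2: prey: 42+16-12=46; pred: 15+18-7=26
Step 3: prey: 46+18-23=41; pred: 26+35-13=48
Step 4: prey: 41+16-39=18; pred: 48+59-24=83
Step 5: prey: 18+7-29=0; pred: 83+44-41=86
Step 6: prey: 0+0-0=0; pred: 86+0-43=43
Step 7: prey: 0+0-0=0; pred: 43+0-21=22
Step 8: prey: 0+0-0=0; pred: 22+0-11=11
Step 9: prey: 0+0-0=0; pred: 11+0-5=6
Step 10: prey: 0+0-0=0; pred: 6+0-3=3
Step 11: prey: 0+0-0=0; pred: 3+0-1=2
Max prey = 46 at step 2

Answer: 46 2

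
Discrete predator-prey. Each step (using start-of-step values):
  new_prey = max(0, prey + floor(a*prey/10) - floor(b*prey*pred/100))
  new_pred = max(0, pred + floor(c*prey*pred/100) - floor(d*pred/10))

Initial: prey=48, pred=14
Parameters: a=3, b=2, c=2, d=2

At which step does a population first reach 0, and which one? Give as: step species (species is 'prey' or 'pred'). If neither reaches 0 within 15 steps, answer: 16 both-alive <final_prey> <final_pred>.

Step 1: prey: 48+14-13=49; pred: 14+13-2=25
Step 2: prey: 49+14-24=39; pred: 25+24-5=44
Step 3: prey: 39+11-34=16; pred: 44+34-8=70
Step 4: prey: 16+4-22=0; pred: 70+22-14=78
First extinction: prey at step 4

Answer: 4 prey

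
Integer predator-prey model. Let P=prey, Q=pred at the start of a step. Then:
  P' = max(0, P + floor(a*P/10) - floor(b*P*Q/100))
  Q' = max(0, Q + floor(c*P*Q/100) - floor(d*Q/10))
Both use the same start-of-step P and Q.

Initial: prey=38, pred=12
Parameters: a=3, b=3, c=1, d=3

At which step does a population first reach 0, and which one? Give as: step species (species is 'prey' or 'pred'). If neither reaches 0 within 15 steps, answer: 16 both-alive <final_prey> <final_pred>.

Answer: 16 both-alive 35 6

Derivation:
Step 1: prey: 38+11-13=36; pred: 12+4-3=13
Step 2: prey: 36+10-14=32; pred: 13+4-3=14
Step 3: prey: 32+9-13=28; pred: 14+4-4=14
Step 4: prey: 28+8-11=25; pred: 14+3-4=13
Step 5: prey: 25+7-9=23; pred: 13+3-3=13
Step 6: prey: 23+6-8=21; pred: 13+2-3=12
Step 7: prey: 21+6-7=20; pred: 12+2-3=11
Step 8: prey: 20+6-6=20; pred: 11+2-3=10
Step 9: prey: 20+6-6=20; pred: 10+2-3=9
Step 10: prey: 20+6-5=21; pred: 9+1-2=8
Step 11: prey: 21+6-5=22; pred: 8+1-2=7
Step 12: prey: 22+6-4=24; pred: 7+1-2=6
Step 13: prey: 24+7-4=27; pred: 6+1-1=6
Step 14: prey: 27+8-4=31; pred: 6+1-1=6
Step 15: prey: 31+9-5=35; pred: 6+1-1=6
No extinction within 15 steps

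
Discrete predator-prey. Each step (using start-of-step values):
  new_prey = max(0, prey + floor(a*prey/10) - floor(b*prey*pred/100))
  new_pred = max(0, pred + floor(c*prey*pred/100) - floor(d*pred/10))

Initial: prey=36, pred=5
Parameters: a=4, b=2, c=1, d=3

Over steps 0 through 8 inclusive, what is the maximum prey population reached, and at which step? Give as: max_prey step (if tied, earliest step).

Step 1: prey: 36+14-3=47; pred: 5+1-1=5
Step 2: prey: 47+18-4=61; pred: 5+2-1=6
Step 3: prey: 61+24-7=78; pred: 6+3-1=8
Step 4: prey: 78+31-12=97; pred: 8+6-2=12
Step 5: prey: 97+38-23=112; pred: 12+11-3=20
Step 6: prey: 112+44-44=112; pred: 20+22-6=36
Step 7: prey: 112+44-80=76; pred: 36+40-10=66
Step 8: prey: 76+30-100=6; pred: 66+50-19=97
Max prey = 112 at step 5

Answer: 112 5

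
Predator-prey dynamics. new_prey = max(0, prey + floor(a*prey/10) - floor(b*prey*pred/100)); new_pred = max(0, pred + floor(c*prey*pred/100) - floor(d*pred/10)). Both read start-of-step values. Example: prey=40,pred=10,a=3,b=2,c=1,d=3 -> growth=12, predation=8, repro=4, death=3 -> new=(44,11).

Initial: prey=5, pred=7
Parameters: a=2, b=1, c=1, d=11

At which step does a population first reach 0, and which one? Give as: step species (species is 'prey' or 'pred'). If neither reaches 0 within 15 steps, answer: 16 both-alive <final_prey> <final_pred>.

Step 1: prey: 5+1-0=6; pred: 7+0-7=0
First extinction: pred at step 1

Answer: 1 pred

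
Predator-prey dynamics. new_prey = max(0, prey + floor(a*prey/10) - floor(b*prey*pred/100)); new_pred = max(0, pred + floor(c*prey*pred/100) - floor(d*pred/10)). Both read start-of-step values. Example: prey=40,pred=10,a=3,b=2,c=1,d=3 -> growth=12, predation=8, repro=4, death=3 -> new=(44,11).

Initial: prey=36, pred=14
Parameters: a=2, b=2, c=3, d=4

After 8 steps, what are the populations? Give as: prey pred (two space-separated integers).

Answer: 1 7

Derivation:
Step 1: prey: 36+7-10=33; pred: 14+15-5=24
Step 2: prey: 33+6-15=24; pred: 24+23-9=38
Step 3: prey: 24+4-18=10; pred: 38+27-15=50
Step 4: prey: 10+2-10=2; pred: 50+15-20=45
Step 5: prey: 2+0-1=1; pred: 45+2-18=29
Step 6: prey: 1+0-0=1; pred: 29+0-11=18
Step 7: prey: 1+0-0=1; pred: 18+0-7=11
Step 8: prey: 1+0-0=1; pred: 11+0-4=7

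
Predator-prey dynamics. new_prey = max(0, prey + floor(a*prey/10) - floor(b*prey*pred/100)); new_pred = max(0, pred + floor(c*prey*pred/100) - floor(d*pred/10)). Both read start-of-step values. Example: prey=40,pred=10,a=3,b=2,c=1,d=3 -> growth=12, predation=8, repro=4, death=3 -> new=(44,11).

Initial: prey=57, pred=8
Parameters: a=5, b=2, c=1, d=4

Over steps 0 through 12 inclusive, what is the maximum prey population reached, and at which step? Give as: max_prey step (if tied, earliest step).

Step 1: prey: 57+28-9=76; pred: 8+4-3=9
Step 2: prey: 76+38-13=101; pred: 9+6-3=12
Step 3: prey: 101+50-24=127; pred: 12+12-4=20
Step 4: prey: 127+63-50=140; pred: 20+25-8=37
Step 5: prey: 140+70-103=107; pred: 37+51-14=74
Step 6: prey: 107+53-158=2; pred: 74+79-29=124
Step 7: prey: 2+1-4=0; pred: 124+2-49=77
Step 8: prey: 0+0-0=0; pred: 77+0-30=47
Step 9: prey: 0+0-0=0; pred: 47+0-18=29
Step 10: prey: 0+0-0=0; pred: 29+0-11=18
Step 11: prey: 0+0-0=0; pred: 18+0-7=11
Step 12: prey: 0+0-0=0; pred: 11+0-4=7
Max prey = 140 at step 4

Answer: 140 4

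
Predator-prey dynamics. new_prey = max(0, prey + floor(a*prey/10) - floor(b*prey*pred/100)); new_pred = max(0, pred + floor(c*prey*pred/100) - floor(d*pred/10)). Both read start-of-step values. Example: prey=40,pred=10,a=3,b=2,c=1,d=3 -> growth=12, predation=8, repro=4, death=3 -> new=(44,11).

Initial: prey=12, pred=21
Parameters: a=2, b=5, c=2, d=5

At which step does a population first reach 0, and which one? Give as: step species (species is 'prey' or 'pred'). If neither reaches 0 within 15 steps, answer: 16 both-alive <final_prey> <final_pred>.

Answer: 16 both-alive 1 1

Derivation:
Step 1: prey: 12+2-12=2; pred: 21+5-10=16
Step 2: prey: 2+0-1=1; pred: 16+0-8=8
Step 3: prey: 1+0-0=1; pred: 8+0-4=4
Step 4: prey: 1+0-0=1; pred: 4+0-2=2
Step 5: prey: 1+0-0=1; pred: 2+0-1=1
Step 6: prey: 1+0-0=1; pred: 1+0-0=1
Steps 7-15: state stable at prey=1, pred=1 (no change)
No extinction within 15 steps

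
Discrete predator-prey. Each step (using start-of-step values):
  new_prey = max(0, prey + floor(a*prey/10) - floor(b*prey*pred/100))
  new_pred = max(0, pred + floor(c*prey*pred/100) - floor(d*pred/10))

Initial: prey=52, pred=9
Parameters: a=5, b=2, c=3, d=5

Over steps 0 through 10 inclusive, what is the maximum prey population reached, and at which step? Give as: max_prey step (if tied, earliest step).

Step 1: prey: 52+26-9=69; pred: 9+14-4=19
Step 2: prey: 69+34-26=77; pred: 19+39-9=49
Step 3: prey: 77+38-75=40; pred: 49+113-24=138
Step 4: prey: 40+20-110=0; pred: 138+165-69=234
Step 5: prey: 0+0-0=0; pred: 234+0-117=117
Step 6: prey: 0+0-0=0; pred: 117+0-58=59
Step 7: prey: 0+0-0=0; pred: 59+0-29=30
Step 8: prey: 0+0-0=0; pred: 30+0-15=15
Step 9: prey: 0+0-0=0; pred: 15+0-7=8
Step 10: prey: 0+0-0=0; pred: 8+0-4=4
Max prey = 77 at step 2

Answer: 77 2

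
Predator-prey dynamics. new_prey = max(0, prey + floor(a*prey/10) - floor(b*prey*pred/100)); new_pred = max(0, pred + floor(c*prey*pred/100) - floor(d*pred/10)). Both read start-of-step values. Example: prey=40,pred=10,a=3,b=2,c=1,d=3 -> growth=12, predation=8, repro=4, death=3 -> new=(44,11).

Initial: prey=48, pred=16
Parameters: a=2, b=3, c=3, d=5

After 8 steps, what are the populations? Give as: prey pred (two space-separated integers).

Answer: 0 2

Derivation:
Step 1: prey: 48+9-23=34; pred: 16+23-8=31
Step 2: prey: 34+6-31=9; pred: 31+31-15=47
Step 3: prey: 9+1-12=0; pred: 47+12-23=36
Step 4: prey: 0+0-0=0; pred: 36+0-18=18
Step 5: prey: 0+0-0=0; pred: 18+0-9=9
Step 6: prey: 0+0-0=0; pred: 9+0-4=5
Step 7: prey: 0+0-0=0; pred: 5+0-2=3
Step 8: prey: 0+0-0=0; pred: 3+0-1=2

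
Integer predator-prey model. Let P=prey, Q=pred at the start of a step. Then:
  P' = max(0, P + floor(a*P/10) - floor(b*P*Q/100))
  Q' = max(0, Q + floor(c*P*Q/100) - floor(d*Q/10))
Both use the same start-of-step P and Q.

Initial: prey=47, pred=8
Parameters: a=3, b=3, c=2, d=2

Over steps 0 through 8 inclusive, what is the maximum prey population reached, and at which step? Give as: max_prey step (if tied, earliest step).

Step 1: prey: 47+14-11=50; pred: 8+7-1=14
Step 2: prey: 50+15-21=44; pred: 14+14-2=26
Step 3: prey: 44+13-34=23; pred: 26+22-5=43
Step 4: prey: 23+6-29=0; pred: 43+19-8=54
Step 5: prey: 0+0-0=0; pred: 54+0-10=44
Step 6: prey: 0+0-0=0; pred: 44+0-8=36
Step 7: prey: 0+0-0=0; pred: 36+0-7=29
Step 8: prey: 0+0-0=0; pred: 29+0-5=24
Max prey = 50 at step 1

Answer: 50 1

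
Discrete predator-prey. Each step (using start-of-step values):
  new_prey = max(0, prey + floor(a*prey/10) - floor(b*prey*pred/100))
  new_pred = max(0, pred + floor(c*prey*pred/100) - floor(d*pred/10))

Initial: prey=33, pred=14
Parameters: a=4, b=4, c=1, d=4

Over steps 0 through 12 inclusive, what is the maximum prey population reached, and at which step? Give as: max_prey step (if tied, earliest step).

Step 1: prey: 33+13-18=28; pred: 14+4-5=13
Step 2: prey: 28+11-14=25; pred: 13+3-5=11
Step 3: prey: 25+10-11=24; pred: 11+2-4=9
Step 4: prey: 24+9-8=25; pred: 9+2-3=8
Step 5: prey: 25+10-8=27; pred: 8+2-3=7
Step 6: prey: 27+10-7=30; pred: 7+1-2=6
Step 7: prey: 30+12-7=35; pred: 6+1-2=5
Step 8: prey: 35+14-7=42; pred: 5+1-2=4
Step 9: prey: 42+16-6=52; pred: 4+1-1=4
Step 10: prey: 52+20-8=64; pred: 4+2-1=5
Step 11: prey: 64+25-12=77; pred: 5+3-2=6
Step 12: prey: 77+30-18=89; pred: 6+4-2=8
Max prey = 89 at step 12

Answer: 89 12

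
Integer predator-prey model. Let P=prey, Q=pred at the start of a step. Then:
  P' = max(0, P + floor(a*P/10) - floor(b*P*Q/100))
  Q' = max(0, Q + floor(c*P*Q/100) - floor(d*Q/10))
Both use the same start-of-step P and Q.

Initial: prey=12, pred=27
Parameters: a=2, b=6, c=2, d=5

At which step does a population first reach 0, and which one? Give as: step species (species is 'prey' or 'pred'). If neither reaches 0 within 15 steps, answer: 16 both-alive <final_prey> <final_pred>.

Step 1: prey: 12+2-19=0; pred: 27+6-13=20
First extinction: prey at step 1

Answer: 1 prey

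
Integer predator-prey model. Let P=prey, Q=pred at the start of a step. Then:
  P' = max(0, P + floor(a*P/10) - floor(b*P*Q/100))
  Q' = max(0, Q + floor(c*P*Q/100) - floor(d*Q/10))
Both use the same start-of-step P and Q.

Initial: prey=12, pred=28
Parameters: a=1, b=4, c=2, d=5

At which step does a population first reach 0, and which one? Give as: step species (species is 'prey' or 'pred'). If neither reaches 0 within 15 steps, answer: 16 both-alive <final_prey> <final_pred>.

Step 1: prey: 12+1-13=0; pred: 28+6-14=20
First extinction: prey at step 1

Answer: 1 prey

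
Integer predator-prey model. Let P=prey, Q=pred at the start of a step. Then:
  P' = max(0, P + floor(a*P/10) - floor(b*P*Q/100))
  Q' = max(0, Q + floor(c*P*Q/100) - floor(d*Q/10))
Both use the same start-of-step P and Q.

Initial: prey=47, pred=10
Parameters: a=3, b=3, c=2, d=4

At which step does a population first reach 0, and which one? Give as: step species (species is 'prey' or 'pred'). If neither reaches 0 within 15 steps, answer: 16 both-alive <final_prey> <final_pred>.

Step 1: prey: 47+14-14=47; pred: 10+9-4=15
Step 2: prey: 47+14-21=40; pred: 15+14-6=23
Step 3: prey: 40+12-27=25; pred: 23+18-9=32
Step 4: prey: 25+7-24=8; pred: 32+16-12=36
Step 5: prey: 8+2-8=2; pred: 36+5-14=27
Step 6: prey: 2+0-1=1; pred: 27+1-10=18
Step 7: prey: 1+0-0=1; pred: 18+0-7=11
Step 8: prey: 1+0-0=1; pred: 11+0-4=7
Step 9: prey: 1+0-0=1; pred: 7+0-2=5
Step 10: prey: 1+0-0=1; pred: 5+0-2=3
Step 11: prey: 1+0-0=1; pred: 3+0-1=2
Step 12: prey: 1+0-0=1; pred: 2+0-0=2
Steps 13-15: state stable at prey=1, pred=2 (no change)
No extinction within 15 steps

Answer: 16 both-alive 1 2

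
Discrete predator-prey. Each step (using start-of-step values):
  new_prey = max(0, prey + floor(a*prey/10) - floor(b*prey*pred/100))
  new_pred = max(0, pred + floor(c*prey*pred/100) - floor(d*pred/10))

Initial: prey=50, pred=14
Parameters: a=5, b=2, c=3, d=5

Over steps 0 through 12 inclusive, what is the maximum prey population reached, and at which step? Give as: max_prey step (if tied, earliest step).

Answer: 61 1

Derivation:
Step 1: prey: 50+25-14=61; pred: 14+21-7=28
Step 2: prey: 61+30-34=57; pred: 28+51-14=65
Step 3: prey: 57+28-74=11; pred: 65+111-32=144
Step 4: prey: 11+5-31=0; pred: 144+47-72=119
Step 5: prey: 0+0-0=0; pred: 119+0-59=60
Step 6: prey: 0+0-0=0; pred: 60+0-30=30
Step 7: prey: 0+0-0=0; pred: 30+0-15=15
Step 8: prey: 0+0-0=0; pred: 15+0-7=8
Step 9: prey: 0+0-0=0; pred: 8+0-4=4
Step 10: prey: 0+0-0=0; pred: 4+0-2=2
Step 11: prey: 0+0-0=0; pred: 2+0-1=1
Step 12: prey: 0+0-0=0; pred: 1+0-0=1
Max prey = 61 at step 1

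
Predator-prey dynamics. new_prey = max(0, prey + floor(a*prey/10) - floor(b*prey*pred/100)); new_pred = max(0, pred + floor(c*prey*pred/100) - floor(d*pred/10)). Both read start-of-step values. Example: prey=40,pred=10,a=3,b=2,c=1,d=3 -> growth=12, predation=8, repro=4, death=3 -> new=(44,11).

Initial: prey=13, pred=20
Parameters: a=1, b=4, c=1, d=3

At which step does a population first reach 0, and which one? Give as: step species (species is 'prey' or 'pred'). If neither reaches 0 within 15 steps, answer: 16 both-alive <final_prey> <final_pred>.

Step 1: prey: 13+1-10=4; pred: 20+2-6=16
Step 2: prey: 4+0-2=2; pred: 16+0-4=12
Step 3: prey: 2+0-0=2; pred: 12+0-3=9
Step 4: prey: 2+0-0=2; pred: 9+0-2=7
Step 5: prey: 2+0-0=2; pred: 7+0-2=5
Step 6: prey: 2+0-0=2; pred: 5+0-1=4
Step 7: prey: 2+0-0=2; pred: 4+0-1=3
Step 8: prey: 2+0-0=2; pred: 3+0-0=3
Steps 9-15: state stable at prey=2, pred=3 (no change)
No extinction within 15 steps

Answer: 16 both-alive 2 3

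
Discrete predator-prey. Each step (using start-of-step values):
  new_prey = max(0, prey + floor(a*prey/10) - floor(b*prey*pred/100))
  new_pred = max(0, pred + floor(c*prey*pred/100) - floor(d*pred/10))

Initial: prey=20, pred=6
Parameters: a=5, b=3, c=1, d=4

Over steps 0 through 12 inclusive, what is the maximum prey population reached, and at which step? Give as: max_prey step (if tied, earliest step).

Step 1: prey: 20+10-3=27; pred: 6+1-2=5
Step 2: prey: 27+13-4=36; pred: 5+1-2=4
Step 3: prey: 36+18-4=50; pred: 4+1-1=4
Step 4: prey: 50+25-6=69; pred: 4+2-1=5
Step 5: prey: 69+34-10=93; pred: 5+3-2=6
Step 6: prey: 93+46-16=123; pred: 6+5-2=9
Step 7: prey: 123+61-33=151; pred: 9+11-3=17
Step 8: prey: 151+75-77=149; pred: 17+25-6=36
Step 9: prey: 149+74-160=63; pred: 36+53-14=75
Step 10: prey: 63+31-141=0; pred: 75+47-30=92
Step 11: prey: 0+0-0=0; pred: 92+0-36=56
Step 12: prey: 0+0-0=0; pred: 56+0-22=34
Max prey = 151 at step 7

Answer: 151 7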